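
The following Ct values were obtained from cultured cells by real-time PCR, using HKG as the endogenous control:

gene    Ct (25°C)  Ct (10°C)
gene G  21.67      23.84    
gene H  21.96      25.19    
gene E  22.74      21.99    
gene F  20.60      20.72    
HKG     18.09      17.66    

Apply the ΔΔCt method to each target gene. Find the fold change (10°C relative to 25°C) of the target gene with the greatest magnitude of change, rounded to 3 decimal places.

gene G: ΔΔCt = (23.84−17.66) − (21.67−18.09) = 6.18 − 3.58 = 2.60; fold change = 2^-2.60 = 0.165
gene H: ΔΔCt = (25.19−17.66) − (21.96−18.09) = 7.53 − 3.87 = 3.66; fold change = 2^-3.66 = 0.079
gene E: ΔΔCt = (21.99−17.66) − (22.74−18.09) = 4.33 − 4.65 = -0.32; fold change = 2^0.32 = 1.248
gene F: ΔΔCt = (20.72−17.66) − (20.60−18.09) = 3.06 − 2.51 = 0.55; fold change = 2^-0.55 = 0.683
gene H has the largest |ΔΔCt| = 3.66.

0.079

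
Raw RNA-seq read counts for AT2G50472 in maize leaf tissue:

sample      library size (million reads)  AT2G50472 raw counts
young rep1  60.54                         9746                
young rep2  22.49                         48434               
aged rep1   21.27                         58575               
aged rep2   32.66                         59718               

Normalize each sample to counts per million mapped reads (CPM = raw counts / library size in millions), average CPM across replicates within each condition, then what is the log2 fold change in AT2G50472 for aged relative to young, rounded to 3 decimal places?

CPM(young rep1) = 9746 / 60.54 = 160.9845
CPM(young rep2) = 48434 / 22.49 = 2153.5794
CPM(aged rep1) = 58575 / 21.27 = 2753.8787
CPM(aged rep2) = 59718 / 32.66 = 1828.4752
mean CPM(young) = 1157.2819; mean CPM(aged) = 2291.1770
Fold change = 2291.1770 / 1157.2819 = 1.97979
log2(1.97979) = 0.9853

0.985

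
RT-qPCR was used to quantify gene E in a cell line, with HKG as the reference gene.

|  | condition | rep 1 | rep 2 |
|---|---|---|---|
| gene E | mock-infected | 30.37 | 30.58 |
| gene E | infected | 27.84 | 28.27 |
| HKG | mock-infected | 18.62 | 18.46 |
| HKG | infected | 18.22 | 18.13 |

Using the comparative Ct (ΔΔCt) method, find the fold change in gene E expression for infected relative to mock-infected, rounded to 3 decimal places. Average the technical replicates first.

Mean Ct: gene E mock-infected 30.475; gene E infected 28.055; HKG mock-infected 18.540; HKG infected 18.175
ΔCt(mock-infected) = 30.475 − 18.540 = 11.935
ΔCt(infected) = 28.055 − 18.175 = 9.880
ΔΔCt = 9.880 − 11.935 = -2.055
Fold change = 2^(−(-2.055)) = 2^2.055 = 4.1554

4.155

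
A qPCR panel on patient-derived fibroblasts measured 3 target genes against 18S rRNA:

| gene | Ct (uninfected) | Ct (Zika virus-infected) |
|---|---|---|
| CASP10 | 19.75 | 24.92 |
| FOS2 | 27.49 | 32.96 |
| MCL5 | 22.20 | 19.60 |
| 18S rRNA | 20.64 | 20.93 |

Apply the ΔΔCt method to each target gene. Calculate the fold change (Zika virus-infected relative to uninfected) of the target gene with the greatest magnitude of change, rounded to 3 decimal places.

CASP10: ΔΔCt = (24.92−20.93) − (19.75−20.64) = 3.99 − (-0.89) = 4.88; fold change = 2^-4.88 = 0.034
FOS2: ΔΔCt = (32.96−20.93) − (27.49−20.64) = 12.03 − 6.85 = 5.18; fold change = 2^-5.18 = 0.028
MCL5: ΔΔCt = (19.60−20.93) − (22.20−20.64) = -1.33 − 1.56 = -2.89; fold change = 2^2.89 = 7.413
FOS2 has the largest |ΔΔCt| = 5.18.

0.028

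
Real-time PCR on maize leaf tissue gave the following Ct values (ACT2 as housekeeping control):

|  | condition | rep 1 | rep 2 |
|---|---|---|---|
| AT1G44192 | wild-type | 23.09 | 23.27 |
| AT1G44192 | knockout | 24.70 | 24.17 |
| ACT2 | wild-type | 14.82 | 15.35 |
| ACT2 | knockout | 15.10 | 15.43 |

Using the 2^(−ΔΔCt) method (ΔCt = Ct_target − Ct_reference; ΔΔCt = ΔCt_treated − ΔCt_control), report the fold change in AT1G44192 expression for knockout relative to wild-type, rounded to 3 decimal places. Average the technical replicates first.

Mean Ct: AT1G44192 wild-type 23.180; AT1G44192 knockout 24.435; ACT2 wild-type 15.085; ACT2 knockout 15.265
ΔCt(wild-type) = 23.180 − 15.085 = 8.095
ΔCt(knockout) = 24.435 − 15.265 = 9.170
ΔΔCt = 9.170 − 8.095 = 1.075
Fold change = 2^(−1.075) = 0.4747

0.475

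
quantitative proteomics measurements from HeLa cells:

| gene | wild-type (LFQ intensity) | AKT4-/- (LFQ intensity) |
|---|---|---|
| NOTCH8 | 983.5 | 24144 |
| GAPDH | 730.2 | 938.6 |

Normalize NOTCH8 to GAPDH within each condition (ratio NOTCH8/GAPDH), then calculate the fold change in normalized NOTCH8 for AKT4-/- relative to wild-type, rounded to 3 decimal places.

19.098

NOTCH8/GAPDH (wild-type) = 983.5 / 730.2 = 1.3469
NOTCH8/GAPDH (AKT4-/-) = 24144 / 938.6 = 25.723
Fold change = 25.723 / 1.3469 = 19.0984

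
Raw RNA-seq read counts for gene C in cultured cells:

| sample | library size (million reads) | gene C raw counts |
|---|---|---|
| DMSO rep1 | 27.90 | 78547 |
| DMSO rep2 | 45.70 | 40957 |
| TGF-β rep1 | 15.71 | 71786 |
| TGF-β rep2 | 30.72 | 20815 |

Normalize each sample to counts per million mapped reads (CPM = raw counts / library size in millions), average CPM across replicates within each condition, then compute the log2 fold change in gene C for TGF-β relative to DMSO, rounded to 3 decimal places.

CPM(DMSO rep1) = 78547 / 27.90 = 2815.3047
CPM(DMSO rep2) = 40957 / 45.70 = 896.2144
CPM(TGF-β rep1) = 71786 / 15.71 = 4569.4462
CPM(TGF-β rep2) = 20815 / 30.72 = 677.5716
mean CPM(DMSO) = 1855.7596; mean CPM(TGF-β) = 2623.5089
Fold change = 2623.5089 / 1855.7596 = 1.41371
log2(1.41371) = 0.4995

0.499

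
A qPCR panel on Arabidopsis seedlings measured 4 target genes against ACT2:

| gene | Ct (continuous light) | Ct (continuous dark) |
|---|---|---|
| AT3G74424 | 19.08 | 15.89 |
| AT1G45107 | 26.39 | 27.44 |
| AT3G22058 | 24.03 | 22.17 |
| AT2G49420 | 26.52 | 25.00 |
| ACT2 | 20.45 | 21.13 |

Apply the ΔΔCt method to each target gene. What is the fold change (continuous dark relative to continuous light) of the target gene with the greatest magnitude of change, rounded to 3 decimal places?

14.621

AT3G74424: ΔΔCt = (15.89−21.13) − (19.08−20.45) = -5.24 − (-1.37) = -3.87; fold change = 2^3.87 = 14.621
AT1G45107: ΔΔCt = (27.44−21.13) − (26.39−20.45) = 6.31 − 5.94 = 0.37; fold change = 2^-0.37 = 0.774
AT3G22058: ΔΔCt = (22.17−21.13) − (24.03−20.45) = 1.04 − 3.58 = -2.54; fold change = 2^2.54 = 5.816
AT2G49420: ΔΔCt = (25.00−21.13) − (26.52−20.45) = 3.87 − 6.07 = -2.20; fold change = 2^2.20 = 4.595
AT3G74424 has the largest |ΔΔCt| = 3.87.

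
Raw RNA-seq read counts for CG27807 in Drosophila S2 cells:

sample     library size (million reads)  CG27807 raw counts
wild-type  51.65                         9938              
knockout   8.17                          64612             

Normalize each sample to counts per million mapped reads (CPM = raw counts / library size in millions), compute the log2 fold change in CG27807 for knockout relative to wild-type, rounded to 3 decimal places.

5.361

CPM(wild-type) = 9938 / 51.65 = 192.4105
CPM(knockout) = 64612 / 8.17 = 7908.4455
Fold change = 7908.4455 / 192.4105 = 41.10195
log2(41.10195) = 5.3611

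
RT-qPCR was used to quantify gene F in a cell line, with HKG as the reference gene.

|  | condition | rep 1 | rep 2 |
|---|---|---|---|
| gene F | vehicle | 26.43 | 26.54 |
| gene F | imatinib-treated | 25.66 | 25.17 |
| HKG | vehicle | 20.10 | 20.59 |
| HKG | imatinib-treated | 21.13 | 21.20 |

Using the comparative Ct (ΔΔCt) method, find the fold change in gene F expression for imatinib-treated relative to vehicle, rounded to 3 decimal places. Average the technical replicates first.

3.706

Mean Ct: gene F vehicle 26.485; gene F imatinib-treated 25.415; HKG vehicle 20.345; HKG imatinib-treated 21.165
ΔCt(vehicle) = 26.485 − 20.345 = 6.140
ΔCt(imatinib-treated) = 25.415 − 21.165 = 4.250
ΔΔCt = 4.250 − 6.140 = -1.890
Fold change = 2^(−(-1.890)) = 2^1.890 = 3.7064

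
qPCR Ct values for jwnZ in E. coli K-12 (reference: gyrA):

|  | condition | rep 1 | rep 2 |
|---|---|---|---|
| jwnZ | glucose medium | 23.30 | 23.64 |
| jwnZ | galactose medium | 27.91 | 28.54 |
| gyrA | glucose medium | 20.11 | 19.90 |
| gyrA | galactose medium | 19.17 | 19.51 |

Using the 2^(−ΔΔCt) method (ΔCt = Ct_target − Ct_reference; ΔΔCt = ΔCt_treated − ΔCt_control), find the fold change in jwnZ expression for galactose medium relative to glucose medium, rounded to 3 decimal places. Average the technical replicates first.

0.023

Mean Ct: jwnZ glucose medium 23.470; jwnZ galactose medium 28.225; gyrA glucose medium 20.005; gyrA galactose medium 19.340
ΔCt(glucose medium) = 23.470 − 20.005 = 3.465
ΔCt(galactose medium) = 28.225 − 19.340 = 8.885
ΔΔCt = 8.885 − 3.465 = 5.420
Fold change = 2^(−5.420) = 0.0234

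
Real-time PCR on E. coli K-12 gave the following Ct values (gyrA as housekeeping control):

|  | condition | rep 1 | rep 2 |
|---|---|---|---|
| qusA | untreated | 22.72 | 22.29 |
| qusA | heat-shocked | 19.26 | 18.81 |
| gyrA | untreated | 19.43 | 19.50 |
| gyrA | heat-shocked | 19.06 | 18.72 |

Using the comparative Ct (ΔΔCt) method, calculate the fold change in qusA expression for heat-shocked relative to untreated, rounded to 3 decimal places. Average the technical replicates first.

7.438

Mean Ct: qusA untreated 22.505; qusA heat-shocked 19.035; gyrA untreated 19.465; gyrA heat-shocked 18.890
ΔCt(untreated) = 22.505 − 19.465 = 3.040
ΔCt(heat-shocked) = 19.035 − 18.890 = 0.145
ΔΔCt = 0.145 − 3.040 = -2.895
Fold change = 2^(−(-2.895)) = 2^2.895 = 7.4384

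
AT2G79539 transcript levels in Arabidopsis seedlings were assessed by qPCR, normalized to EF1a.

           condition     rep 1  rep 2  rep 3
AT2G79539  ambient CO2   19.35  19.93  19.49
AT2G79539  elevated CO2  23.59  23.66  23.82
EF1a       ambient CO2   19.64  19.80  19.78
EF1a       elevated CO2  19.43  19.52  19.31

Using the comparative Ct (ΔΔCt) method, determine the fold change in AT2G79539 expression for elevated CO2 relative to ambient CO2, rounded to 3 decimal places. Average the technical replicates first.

0.047

Mean Ct: AT2G79539 ambient CO2 19.590; AT2G79539 elevated CO2 23.690; EF1a ambient CO2 19.740; EF1a elevated CO2 19.420
ΔCt(ambient CO2) = 19.590 − 19.740 = -0.150
ΔCt(elevated CO2) = 23.690 − 19.420 = 4.270
ΔΔCt = 4.270 − (-0.150) = 4.420
Fold change = 2^(−4.420) = 0.0467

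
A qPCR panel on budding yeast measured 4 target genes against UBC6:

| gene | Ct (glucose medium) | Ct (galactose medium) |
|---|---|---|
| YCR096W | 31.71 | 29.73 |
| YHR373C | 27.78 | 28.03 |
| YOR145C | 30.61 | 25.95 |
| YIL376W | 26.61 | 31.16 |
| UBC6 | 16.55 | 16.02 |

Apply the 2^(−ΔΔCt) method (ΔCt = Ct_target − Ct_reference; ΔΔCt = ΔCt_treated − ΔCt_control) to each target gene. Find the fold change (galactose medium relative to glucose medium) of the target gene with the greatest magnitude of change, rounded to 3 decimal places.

YCR096W: ΔΔCt = (29.73−16.02) − (31.71−16.55) = 13.71 − 15.16 = -1.45; fold change = 2^1.45 = 2.732
YHR373C: ΔΔCt = (28.03−16.02) − (27.78−16.55) = 12.01 − 11.23 = 0.78; fold change = 2^-0.78 = 0.582
YOR145C: ΔΔCt = (25.95−16.02) − (30.61−16.55) = 9.93 − 14.06 = -4.13; fold change = 2^4.13 = 17.509
YIL376W: ΔΔCt = (31.16−16.02) − (26.61−16.55) = 15.14 − 10.06 = 5.08; fold change = 2^-5.08 = 0.030
YIL376W has the largest |ΔΔCt| = 5.08.

0.030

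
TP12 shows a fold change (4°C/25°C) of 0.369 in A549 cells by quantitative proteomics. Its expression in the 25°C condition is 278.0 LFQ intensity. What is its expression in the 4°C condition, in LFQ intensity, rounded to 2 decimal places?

102.58

4°C expression = 278.0 × 0.369 = 102.58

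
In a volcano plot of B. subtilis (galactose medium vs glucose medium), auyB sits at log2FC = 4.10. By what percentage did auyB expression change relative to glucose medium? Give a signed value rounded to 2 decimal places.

1614.84%

Fold change = 2^(4.10) = 17.1484
Percent change = (FC − 1) × 100% = (17.1484 − 1) × 100 = 1614.84%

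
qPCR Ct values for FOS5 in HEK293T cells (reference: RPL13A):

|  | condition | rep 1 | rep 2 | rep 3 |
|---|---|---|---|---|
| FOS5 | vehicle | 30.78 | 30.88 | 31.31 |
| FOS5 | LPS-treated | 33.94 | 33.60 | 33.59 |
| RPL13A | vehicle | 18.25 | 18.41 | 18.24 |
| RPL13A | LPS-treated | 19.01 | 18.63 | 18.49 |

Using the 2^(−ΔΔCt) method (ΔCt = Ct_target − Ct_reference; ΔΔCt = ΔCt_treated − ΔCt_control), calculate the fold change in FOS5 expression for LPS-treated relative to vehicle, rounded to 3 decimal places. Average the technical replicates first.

0.202

Mean Ct: FOS5 vehicle 30.990; FOS5 LPS-treated 33.710; RPL13A vehicle 18.300; RPL13A LPS-treated 18.710
ΔCt(vehicle) = 30.990 − 18.300 = 12.690
ΔCt(LPS-treated) = 33.710 − 18.710 = 15.000
ΔΔCt = 15.000 − 12.690 = 2.310
Fold change = 2^(−2.310) = 0.2017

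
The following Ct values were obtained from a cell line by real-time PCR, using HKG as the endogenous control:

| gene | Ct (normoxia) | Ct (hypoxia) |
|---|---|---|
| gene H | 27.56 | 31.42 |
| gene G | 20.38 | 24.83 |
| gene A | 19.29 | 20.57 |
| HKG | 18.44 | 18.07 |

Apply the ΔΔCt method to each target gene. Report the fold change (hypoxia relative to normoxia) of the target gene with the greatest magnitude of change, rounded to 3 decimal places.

gene H: ΔΔCt = (31.42−18.07) − (27.56−18.44) = 13.35 − 9.12 = 4.23; fold change = 2^-4.23 = 0.053
gene G: ΔΔCt = (24.83−18.07) − (20.38−18.44) = 6.76 − 1.94 = 4.82; fold change = 2^-4.82 = 0.035
gene A: ΔΔCt = (20.57−18.07) − (19.29−18.44) = 2.50 − 0.85 = 1.65; fold change = 2^-1.65 = 0.319
gene G has the largest |ΔΔCt| = 4.82.

0.035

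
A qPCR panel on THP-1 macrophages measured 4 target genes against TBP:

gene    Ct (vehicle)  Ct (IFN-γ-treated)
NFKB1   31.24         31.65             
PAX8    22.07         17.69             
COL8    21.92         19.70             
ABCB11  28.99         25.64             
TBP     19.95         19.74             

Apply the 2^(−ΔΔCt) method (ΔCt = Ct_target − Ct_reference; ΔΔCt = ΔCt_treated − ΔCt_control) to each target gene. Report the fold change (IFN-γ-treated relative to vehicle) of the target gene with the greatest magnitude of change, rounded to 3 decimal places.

NFKB1: ΔΔCt = (31.65−19.74) − (31.24−19.95) = 11.91 − 11.29 = 0.62; fold change = 2^-0.62 = 0.651
PAX8: ΔΔCt = (17.69−19.74) − (22.07−19.95) = -2.05 − 2.12 = -4.17; fold change = 2^4.17 = 18.001
COL8: ΔΔCt = (19.70−19.74) − (21.92−19.95) = -0.04 − 1.97 = -2.01; fold change = 2^2.01 = 4.028
ABCB11: ΔΔCt = (25.64−19.74) − (28.99−19.95) = 5.90 − 9.04 = -3.14; fold change = 2^3.14 = 8.815
PAX8 has the largest |ΔΔCt| = 4.17.

18.001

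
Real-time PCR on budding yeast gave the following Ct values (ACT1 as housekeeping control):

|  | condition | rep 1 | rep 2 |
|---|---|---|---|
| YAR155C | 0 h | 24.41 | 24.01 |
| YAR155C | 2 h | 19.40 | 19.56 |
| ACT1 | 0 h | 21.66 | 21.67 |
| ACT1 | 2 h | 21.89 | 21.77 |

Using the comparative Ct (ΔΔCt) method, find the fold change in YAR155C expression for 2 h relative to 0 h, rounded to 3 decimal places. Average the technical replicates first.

Mean Ct: YAR155C 0 h 24.210; YAR155C 2 h 19.480; ACT1 0 h 21.665; ACT1 2 h 21.830
ΔCt(0 h) = 24.210 − 21.665 = 2.545
ΔCt(2 h) = 19.480 − 21.830 = -2.350
ΔΔCt = -2.350 − 2.545 = -4.895
Fold change = 2^(−(-4.895)) = 2^4.895 = 29.7538

29.754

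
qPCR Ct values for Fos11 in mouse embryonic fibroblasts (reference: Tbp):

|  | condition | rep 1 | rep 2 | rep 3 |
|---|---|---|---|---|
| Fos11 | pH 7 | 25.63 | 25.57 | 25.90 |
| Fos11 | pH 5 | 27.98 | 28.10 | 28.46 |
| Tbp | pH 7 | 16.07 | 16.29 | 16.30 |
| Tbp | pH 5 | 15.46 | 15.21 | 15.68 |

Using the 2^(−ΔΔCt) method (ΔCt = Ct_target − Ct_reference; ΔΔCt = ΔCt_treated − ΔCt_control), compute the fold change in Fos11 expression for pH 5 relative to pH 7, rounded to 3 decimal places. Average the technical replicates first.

0.105

Mean Ct: Fos11 pH 7 25.700; Fos11 pH 5 28.180; Tbp pH 7 16.220; Tbp pH 5 15.450
ΔCt(pH 7) = 25.700 − 16.220 = 9.480
ΔCt(pH 5) = 28.180 − 15.450 = 12.730
ΔΔCt = 12.730 − 9.480 = 3.250
Fold change = 2^(−3.250) = 0.1051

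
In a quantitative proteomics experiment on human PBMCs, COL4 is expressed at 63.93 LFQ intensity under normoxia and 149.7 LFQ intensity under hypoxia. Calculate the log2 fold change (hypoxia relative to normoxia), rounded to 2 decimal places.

Fold change = 149.7 / 63.93 = 2.3416
log2(2.3416) = 1.228

1.23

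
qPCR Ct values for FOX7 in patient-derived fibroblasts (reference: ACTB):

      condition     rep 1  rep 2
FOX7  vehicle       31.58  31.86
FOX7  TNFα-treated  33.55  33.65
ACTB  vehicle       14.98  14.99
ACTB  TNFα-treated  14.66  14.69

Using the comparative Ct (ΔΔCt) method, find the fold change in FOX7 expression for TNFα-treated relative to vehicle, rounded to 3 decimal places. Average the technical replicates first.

0.219

Mean Ct: FOX7 vehicle 31.720; FOX7 TNFα-treated 33.600; ACTB vehicle 14.985; ACTB TNFα-treated 14.675
ΔCt(vehicle) = 31.720 − 14.985 = 16.735
ΔCt(TNFα-treated) = 33.600 − 14.675 = 18.925
ΔΔCt = 18.925 − 16.735 = 2.190
Fold change = 2^(−2.190) = 0.2192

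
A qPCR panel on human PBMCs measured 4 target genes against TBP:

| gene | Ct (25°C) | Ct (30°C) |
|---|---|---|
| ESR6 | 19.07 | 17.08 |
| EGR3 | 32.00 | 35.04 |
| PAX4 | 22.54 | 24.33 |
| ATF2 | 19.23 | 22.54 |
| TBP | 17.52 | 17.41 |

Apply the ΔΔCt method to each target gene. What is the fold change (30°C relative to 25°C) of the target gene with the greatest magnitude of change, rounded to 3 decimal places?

0.093

ESR6: ΔΔCt = (17.08−17.41) − (19.07−17.52) = -0.33 − 1.55 = -1.88; fold change = 2^1.88 = 3.681
EGR3: ΔΔCt = (35.04−17.41) − (32.00−17.52) = 17.63 − 14.48 = 3.15; fold change = 2^-3.15 = 0.113
PAX4: ΔΔCt = (24.33−17.41) − (22.54−17.52) = 6.92 − 5.02 = 1.90; fold change = 2^-1.90 = 0.268
ATF2: ΔΔCt = (22.54−17.41) − (19.23−17.52) = 5.13 − 1.71 = 3.42; fold change = 2^-3.42 = 0.093
ATF2 has the largest |ΔΔCt| = 3.42.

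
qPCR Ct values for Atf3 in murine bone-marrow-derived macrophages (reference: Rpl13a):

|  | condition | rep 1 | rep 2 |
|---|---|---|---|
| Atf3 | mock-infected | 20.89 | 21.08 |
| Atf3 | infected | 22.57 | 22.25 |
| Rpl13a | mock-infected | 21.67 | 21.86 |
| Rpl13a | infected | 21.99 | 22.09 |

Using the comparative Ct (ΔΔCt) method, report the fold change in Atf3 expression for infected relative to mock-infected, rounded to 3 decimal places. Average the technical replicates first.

Mean Ct: Atf3 mock-infected 20.985; Atf3 infected 22.410; Rpl13a mock-infected 21.765; Rpl13a infected 22.040
ΔCt(mock-infected) = 20.985 − 21.765 = -0.780
ΔCt(infected) = 22.410 − 22.040 = 0.370
ΔΔCt = 0.370 − (-0.780) = 1.150
Fold change = 2^(−1.150) = 0.4506

0.451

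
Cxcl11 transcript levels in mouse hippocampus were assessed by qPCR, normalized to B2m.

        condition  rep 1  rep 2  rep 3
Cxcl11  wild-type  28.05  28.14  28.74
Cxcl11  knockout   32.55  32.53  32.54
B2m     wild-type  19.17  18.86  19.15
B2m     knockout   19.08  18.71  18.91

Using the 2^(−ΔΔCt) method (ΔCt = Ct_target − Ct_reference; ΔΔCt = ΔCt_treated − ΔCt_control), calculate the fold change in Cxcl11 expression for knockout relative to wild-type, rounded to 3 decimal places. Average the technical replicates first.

0.048

Mean Ct: Cxcl11 wild-type 28.310; Cxcl11 knockout 32.540; B2m wild-type 19.060; B2m knockout 18.900
ΔCt(wild-type) = 28.310 − 19.060 = 9.250
ΔCt(knockout) = 32.540 − 18.900 = 13.640
ΔΔCt = 13.640 − 9.250 = 4.390
Fold change = 2^(−4.390) = 0.0477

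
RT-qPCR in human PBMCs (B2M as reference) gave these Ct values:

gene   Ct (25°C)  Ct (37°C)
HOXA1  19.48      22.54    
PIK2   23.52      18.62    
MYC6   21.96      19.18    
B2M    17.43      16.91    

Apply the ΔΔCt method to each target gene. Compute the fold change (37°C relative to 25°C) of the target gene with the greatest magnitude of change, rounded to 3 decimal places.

20.821

HOXA1: ΔΔCt = (22.54−16.91) − (19.48−17.43) = 5.63 − 2.05 = 3.58; fold change = 2^-3.58 = 0.084
PIK2: ΔΔCt = (18.62−16.91) − (23.52−17.43) = 1.71 − 6.09 = -4.38; fold change = 2^4.38 = 20.821
MYC6: ΔΔCt = (19.18−16.91) − (21.96−17.43) = 2.27 − 4.53 = -2.26; fold change = 2^2.26 = 4.790
PIK2 has the largest |ΔΔCt| = 4.38.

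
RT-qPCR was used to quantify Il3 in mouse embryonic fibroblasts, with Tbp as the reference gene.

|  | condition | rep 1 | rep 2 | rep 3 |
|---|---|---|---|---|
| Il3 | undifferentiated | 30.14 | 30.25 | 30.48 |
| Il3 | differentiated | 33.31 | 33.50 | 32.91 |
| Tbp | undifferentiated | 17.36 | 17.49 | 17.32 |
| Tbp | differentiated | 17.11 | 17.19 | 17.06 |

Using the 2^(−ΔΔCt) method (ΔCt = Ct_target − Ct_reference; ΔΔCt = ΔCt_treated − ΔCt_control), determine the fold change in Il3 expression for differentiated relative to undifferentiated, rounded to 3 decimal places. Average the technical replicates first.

0.107

Mean Ct: Il3 undifferentiated 30.290; Il3 differentiated 33.240; Tbp undifferentiated 17.390; Tbp differentiated 17.120
ΔCt(undifferentiated) = 30.290 − 17.390 = 12.900
ΔCt(differentiated) = 33.240 − 17.120 = 16.120
ΔΔCt = 16.120 − 12.900 = 3.220
Fold change = 2^(−3.220) = 0.1073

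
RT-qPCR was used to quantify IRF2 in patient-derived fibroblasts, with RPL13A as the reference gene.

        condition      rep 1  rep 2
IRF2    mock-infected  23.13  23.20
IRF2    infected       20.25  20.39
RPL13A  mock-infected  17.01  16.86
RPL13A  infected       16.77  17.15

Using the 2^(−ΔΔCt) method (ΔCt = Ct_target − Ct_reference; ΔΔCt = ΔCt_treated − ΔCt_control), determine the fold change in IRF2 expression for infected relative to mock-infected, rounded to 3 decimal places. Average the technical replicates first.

7.311

Mean Ct: IRF2 mock-infected 23.165; IRF2 infected 20.320; RPL13A mock-infected 16.935; RPL13A infected 16.960
ΔCt(mock-infected) = 23.165 − 16.935 = 6.230
ΔCt(infected) = 20.320 − 16.960 = 3.360
ΔΔCt = 3.360 − 6.230 = -2.870
Fold change = 2^(−(-2.870)) = 2^2.870 = 7.3107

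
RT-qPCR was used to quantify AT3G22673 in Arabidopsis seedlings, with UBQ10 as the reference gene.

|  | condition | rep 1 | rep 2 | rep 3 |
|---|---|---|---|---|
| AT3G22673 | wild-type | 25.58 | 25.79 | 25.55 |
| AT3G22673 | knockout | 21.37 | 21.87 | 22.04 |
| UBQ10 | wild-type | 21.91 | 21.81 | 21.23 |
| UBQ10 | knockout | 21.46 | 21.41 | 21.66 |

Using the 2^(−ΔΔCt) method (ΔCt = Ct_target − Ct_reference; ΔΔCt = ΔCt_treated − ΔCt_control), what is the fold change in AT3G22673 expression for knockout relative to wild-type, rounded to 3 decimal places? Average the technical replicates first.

13.361

Mean Ct: AT3G22673 wild-type 25.640; AT3G22673 knockout 21.760; UBQ10 wild-type 21.650; UBQ10 knockout 21.510
ΔCt(wild-type) = 25.640 − 21.650 = 3.990
ΔCt(knockout) = 21.760 − 21.510 = 0.250
ΔΔCt = 0.250 − 3.990 = -3.740
Fold change = 2^(−(-3.740)) = 2^3.740 = 13.3614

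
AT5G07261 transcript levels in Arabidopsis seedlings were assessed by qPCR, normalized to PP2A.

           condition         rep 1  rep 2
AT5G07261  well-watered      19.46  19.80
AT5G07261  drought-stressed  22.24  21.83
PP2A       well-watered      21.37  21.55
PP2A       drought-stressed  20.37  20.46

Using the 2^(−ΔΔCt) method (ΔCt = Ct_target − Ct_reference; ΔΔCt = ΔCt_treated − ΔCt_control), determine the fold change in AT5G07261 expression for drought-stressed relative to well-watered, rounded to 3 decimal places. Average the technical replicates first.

0.092

Mean Ct: AT5G07261 well-watered 19.630; AT5G07261 drought-stressed 22.035; PP2A well-watered 21.460; PP2A drought-stressed 20.415
ΔCt(well-watered) = 19.630 − 21.460 = -1.830
ΔCt(drought-stressed) = 22.035 − 20.415 = 1.620
ΔΔCt = 1.620 − (-1.830) = 3.450
Fold change = 2^(−3.450) = 0.0915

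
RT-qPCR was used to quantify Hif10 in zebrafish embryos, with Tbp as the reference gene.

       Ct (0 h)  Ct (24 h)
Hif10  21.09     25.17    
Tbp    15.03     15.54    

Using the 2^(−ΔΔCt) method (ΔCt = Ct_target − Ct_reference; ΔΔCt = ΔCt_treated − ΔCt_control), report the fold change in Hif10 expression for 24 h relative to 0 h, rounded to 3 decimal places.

ΔCt(0 h) = 21.090 − 15.030 = 6.060
ΔCt(24 h) = 25.170 − 15.540 = 9.630
ΔΔCt = 9.630 − 6.060 = 3.570
Fold change = 2^(−3.570) = 0.0842

0.084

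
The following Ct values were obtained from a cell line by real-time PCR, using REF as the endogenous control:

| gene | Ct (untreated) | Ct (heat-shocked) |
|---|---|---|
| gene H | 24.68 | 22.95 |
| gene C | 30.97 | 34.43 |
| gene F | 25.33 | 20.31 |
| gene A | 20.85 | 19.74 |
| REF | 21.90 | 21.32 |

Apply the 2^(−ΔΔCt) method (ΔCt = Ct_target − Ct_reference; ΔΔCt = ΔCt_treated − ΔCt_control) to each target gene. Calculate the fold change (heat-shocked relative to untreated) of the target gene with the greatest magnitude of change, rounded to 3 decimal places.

21.706

gene H: ΔΔCt = (22.95−21.32) − (24.68−21.90) = 1.63 − 2.78 = -1.15; fold change = 2^1.15 = 2.219
gene C: ΔΔCt = (34.43−21.32) − (30.97−21.90) = 13.11 − 9.07 = 4.04; fold change = 2^-4.04 = 0.061
gene F: ΔΔCt = (20.31−21.32) − (25.33−21.90) = -1.01 − 3.43 = -4.44; fold change = 2^4.44 = 21.706
gene A: ΔΔCt = (19.74−21.32) − (20.85−21.90) = -1.58 − (-1.05) = -0.53; fold change = 2^0.53 = 1.444
gene F has the largest |ΔΔCt| = 4.44.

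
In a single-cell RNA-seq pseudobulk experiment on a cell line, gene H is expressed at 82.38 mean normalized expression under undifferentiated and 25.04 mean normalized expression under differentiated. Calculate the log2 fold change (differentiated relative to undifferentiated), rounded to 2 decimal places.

-1.72

Fold change = 25.04 / 82.38 = 0.3040
log2(0.3040) = -1.718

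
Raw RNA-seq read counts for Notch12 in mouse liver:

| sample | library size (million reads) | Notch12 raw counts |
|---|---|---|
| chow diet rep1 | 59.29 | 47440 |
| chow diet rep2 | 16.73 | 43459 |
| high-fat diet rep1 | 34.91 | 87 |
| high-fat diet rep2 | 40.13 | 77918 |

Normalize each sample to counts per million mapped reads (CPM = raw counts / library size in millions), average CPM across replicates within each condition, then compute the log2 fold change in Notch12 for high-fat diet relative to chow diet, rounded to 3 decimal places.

CPM(chow diet rep1) = 47440 / 59.29 = 800.1349
CPM(chow diet rep2) = 43459 / 16.73 = 2597.6689
CPM(high-fat diet rep1) = 87 / 34.91 = 2.4921
CPM(high-fat diet rep2) = 77918 / 40.13 = 1941.6397
mean CPM(chow diet) = 1698.9019; mean CPM(high-fat diet) = 972.0659
Fold change = 972.0659 / 1698.9019 = 0.57217
log2(0.57217) = -0.8055

-0.805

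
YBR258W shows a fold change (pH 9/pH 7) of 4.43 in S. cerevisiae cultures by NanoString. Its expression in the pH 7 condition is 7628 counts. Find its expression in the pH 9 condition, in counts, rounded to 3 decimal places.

33792.040

pH 9 expression = 7628 × 4.43 = 33792.040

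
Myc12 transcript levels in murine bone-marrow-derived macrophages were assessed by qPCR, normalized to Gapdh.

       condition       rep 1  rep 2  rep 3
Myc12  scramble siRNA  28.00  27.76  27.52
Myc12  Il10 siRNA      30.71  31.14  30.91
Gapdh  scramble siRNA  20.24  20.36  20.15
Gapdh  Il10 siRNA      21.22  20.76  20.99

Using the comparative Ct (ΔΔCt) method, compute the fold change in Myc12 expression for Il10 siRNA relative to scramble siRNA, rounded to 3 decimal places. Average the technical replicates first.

0.187

Mean Ct: Myc12 scramble siRNA 27.760; Myc12 Il10 siRNA 30.920; Gapdh scramble siRNA 20.250; Gapdh Il10 siRNA 20.990
ΔCt(scramble siRNA) = 27.760 − 20.250 = 7.510
ΔCt(Il10 siRNA) = 30.920 − 20.990 = 9.930
ΔΔCt = 9.930 − 7.510 = 2.420
Fold change = 2^(−2.420) = 0.1869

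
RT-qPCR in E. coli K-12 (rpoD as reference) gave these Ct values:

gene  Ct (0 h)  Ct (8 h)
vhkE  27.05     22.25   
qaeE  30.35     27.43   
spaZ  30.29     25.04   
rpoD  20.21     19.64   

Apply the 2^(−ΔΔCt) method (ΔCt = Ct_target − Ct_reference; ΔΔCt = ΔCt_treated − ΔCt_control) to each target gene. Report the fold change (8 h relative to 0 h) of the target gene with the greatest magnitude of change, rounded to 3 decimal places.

25.634

vhkE: ΔΔCt = (22.25−19.64) − (27.05−20.21) = 2.61 − 6.84 = -4.23; fold change = 2^4.23 = 18.765
qaeE: ΔΔCt = (27.43−19.64) − (30.35−20.21) = 7.79 − 10.14 = -2.35; fold change = 2^2.35 = 5.098
spaZ: ΔΔCt = (25.04−19.64) − (30.29−20.21) = 5.40 − 10.08 = -4.68; fold change = 2^4.68 = 25.634
spaZ has the largest |ΔΔCt| = 4.68.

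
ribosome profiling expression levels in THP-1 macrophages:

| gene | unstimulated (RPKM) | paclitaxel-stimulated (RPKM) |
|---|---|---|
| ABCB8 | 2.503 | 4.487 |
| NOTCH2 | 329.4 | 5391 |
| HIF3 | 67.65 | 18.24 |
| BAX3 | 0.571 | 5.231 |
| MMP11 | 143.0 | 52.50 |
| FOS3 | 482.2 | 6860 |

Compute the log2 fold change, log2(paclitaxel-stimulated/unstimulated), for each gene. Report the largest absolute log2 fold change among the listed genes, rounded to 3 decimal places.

4.033

log2(4.487/2.503) = 0.842  (ABCB8)
log2(5391/329.4) = 4.033  (NOTCH2)
log2(18.24/67.65) = -1.891  (HIF3)
log2(5.231/0.571) = 3.196  (BAX3)
log2(52.50/143.0) = -1.446  (MMP11)
log2(6860/482.2) = 3.831  (FOS3)
The largest magnitude belongs to NOTCH2.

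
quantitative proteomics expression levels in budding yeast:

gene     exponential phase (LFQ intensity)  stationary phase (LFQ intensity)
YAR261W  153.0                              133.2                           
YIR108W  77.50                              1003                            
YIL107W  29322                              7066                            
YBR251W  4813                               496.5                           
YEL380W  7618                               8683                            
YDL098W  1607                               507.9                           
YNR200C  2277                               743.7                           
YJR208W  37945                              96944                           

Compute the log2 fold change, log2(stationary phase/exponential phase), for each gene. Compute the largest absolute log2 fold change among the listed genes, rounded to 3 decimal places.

3.694

log2(133.2/153.0) = -0.200  (YAR261W)
log2(1003/77.50) = 3.694  (YIR108W)
log2(7066/29322) = -2.053  (YIL107W)
log2(496.5/4813) = -3.277  (YBR251W)
log2(8683/7618) = 0.189  (YEL380W)
log2(507.9/1607) = -1.662  (YDL098W)
log2(743.7/2277) = -1.614  (YNR200C)
log2(96944/37945) = 1.353  (YJR208W)
The largest magnitude belongs to YIR108W.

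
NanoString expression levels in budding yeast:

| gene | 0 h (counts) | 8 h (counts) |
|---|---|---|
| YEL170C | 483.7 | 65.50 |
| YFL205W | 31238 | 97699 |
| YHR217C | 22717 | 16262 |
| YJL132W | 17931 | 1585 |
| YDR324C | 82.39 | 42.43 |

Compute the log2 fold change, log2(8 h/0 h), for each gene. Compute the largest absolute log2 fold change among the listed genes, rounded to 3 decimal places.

log2(65.50/483.7) = -2.885  (YEL170C)
log2(97699/31238) = 1.645  (YFL205W)
log2(16262/22717) = -0.482  (YHR217C)
log2(1585/17931) = -3.500  (YJL132W)
log2(42.43/82.39) = -0.957  (YDR324C)
The largest magnitude belongs to YJL132W.

3.500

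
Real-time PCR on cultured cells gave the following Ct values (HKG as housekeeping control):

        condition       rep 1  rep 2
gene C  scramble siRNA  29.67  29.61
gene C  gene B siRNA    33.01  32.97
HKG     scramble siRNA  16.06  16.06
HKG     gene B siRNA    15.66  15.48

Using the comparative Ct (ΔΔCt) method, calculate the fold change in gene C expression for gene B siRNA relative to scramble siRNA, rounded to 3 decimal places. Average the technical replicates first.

0.070

Mean Ct: gene C scramble siRNA 29.640; gene C gene B siRNA 32.990; HKG scramble siRNA 16.060; HKG gene B siRNA 15.570
ΔCt(scramble siRNA) = 29.640 − 16.060 = 13.580
ΔCt(gene B siRNA) = 32.990 − 15.570 = 17.420
ΔΔCt = 17.420 − 13.580 = 3.840
Fold change = 2^(−3.840) = 0.0698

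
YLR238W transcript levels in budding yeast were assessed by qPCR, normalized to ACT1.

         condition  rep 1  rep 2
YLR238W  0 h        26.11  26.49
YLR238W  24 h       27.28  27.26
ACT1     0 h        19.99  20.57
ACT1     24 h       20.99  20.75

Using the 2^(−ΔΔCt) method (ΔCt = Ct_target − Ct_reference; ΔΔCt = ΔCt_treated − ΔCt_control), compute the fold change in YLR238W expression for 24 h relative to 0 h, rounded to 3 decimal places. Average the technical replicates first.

0.768

Mean Ct: YLR238W 0 h 26.300; YLR238W 24 h 27.270; ACT1 0 h 20.280; ACT1 24 h 20.870
ΔCt(0 h) = 26.300 − 20.280 = 6.020
ΔCt(24 h) = 27.270 − 20.870 = 6.400
ΔΔCt = 6.400 − 6.020 = 0.380
Fold change = 2^(−0.380) = 0.7684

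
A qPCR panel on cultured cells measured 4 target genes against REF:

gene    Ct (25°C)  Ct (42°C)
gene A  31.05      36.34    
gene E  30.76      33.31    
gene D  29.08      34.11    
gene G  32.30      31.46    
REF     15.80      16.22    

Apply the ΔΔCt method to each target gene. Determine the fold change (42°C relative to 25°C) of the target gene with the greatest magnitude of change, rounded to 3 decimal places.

0.034

gene A: ΔΔCt = (36.34−16.22) − (31.05−15.80) = 20.12 − 15.25 = 4.87; fold change = 2^-4.87 = 0.034
gene E: ΔΔCt = (33.31−16.22) − (30.76−15.80) = 17.09 − 14.96 = 2.13; fold change = 2^-2.13 = 0.228
gene D: ΔΔCt = (34.11−16.22) − (29.08−15.80) = 17.89 − 13.28 = 4.61; fold change = 2^-4.61 = 0.041
gene G: ΔΔCt = (31.46−16.22) − (32.30−15.80) = 15.24 − 16.50 = -1.26; fold change = 2^1.26 = 2.395
gene A has the largest |ΔΔCt| = 4.87.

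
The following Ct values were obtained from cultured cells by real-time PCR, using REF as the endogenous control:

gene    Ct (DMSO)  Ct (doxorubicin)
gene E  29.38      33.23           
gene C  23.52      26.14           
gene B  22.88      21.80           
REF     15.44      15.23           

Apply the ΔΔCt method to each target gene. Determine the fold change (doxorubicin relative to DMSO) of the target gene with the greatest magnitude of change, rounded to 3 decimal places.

0.060

gene E: ΔΔCt = (33.23−15.23) − (29.38−15.44) = 18.00 − 13.94 = 4.06; fold change = 2^-4.06 = 0.060
gene C: ΔΔCt = (26.14−15.23) − (23.52−15.44) = 10.91 − 8.08 = 2.83; fold change = 2^-2.83 = 0.141
gene B: ΔΔCt = (21.80−15.23) − (22.88−15.44) = 6.57 − 7.44 = -0.87; fold change = 2^0.87 = 1.828
gene E has the largest |ΔΔCt| = 4.06.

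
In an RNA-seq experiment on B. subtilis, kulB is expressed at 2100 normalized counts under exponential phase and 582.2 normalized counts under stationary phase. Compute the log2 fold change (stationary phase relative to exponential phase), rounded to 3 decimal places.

-1.851

Fold change = 582.2 / 2100 = 0.2772
log2(0.2772) = -1.8508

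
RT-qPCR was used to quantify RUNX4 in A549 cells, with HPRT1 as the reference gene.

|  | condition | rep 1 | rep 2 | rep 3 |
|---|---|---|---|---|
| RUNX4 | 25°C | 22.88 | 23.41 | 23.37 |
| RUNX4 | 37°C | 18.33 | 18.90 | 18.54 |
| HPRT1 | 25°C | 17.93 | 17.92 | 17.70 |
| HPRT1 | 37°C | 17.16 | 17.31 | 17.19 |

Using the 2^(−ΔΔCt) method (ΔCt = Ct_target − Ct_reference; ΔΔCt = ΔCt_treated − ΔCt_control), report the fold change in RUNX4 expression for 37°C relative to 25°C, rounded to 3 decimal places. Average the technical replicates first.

16.000

Mean Ct: RUNX4 25°C 23.220; RUNX4 37°C 18.590; HPRT1 25°C 17.850; HPRT1 37°C 17.220
ΔCt(25°C) = 23.220 − 17.850 = 5.370
ΔCt(37°C) = 18.590 − 17.220 = 1.370
ΔΔCt = 1.370 − 5.370 = -4.000
Fold change = 2^(−(-4.000)) = 2^4.000 = 16.0000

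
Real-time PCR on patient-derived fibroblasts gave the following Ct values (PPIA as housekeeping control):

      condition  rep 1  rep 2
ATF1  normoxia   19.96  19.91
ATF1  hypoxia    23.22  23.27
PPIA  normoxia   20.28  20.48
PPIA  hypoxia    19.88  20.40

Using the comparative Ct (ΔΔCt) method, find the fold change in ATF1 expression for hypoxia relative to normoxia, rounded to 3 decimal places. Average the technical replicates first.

0.085

Mean Ct: ATF1 normoxia 19.935; ATF1 hypoxia 23.245; PPIA normoxia 20.380; PPIA hypoxia 20.140
ΔCt(normoxia) = 19.935 − 20.380 = -0.445
ΔCt(hypoxia) = 23.245 − 20.140 = 3.105
ΔΔCt = 3.105 − (-0.445) = 3.550
Fold change = 2^(−3.550) = 0.0854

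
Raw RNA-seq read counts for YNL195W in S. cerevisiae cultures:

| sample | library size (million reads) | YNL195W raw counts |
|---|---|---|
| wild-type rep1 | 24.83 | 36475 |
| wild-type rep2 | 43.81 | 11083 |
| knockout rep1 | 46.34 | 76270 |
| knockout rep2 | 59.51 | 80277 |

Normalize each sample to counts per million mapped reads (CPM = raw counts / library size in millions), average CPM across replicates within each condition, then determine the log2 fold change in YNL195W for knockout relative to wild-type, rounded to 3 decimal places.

0.798

CPM(wild-type rep1) = 36475 / 24.83 = 1468.9891
CPM(wild-type rep2) = 11083 / 43.81 = 252.9788
CPM(knockout rep1) = 76270 / 46.34 = 1645.8783
CPM(knockout rep2) = 80277 / 59.51 = 1348.9666
mean CPM(wild-type) = 860.9839; mean CPM(knockout) = 1497.4224
Fold change = 1497.4224 / 860.9839 = 1.73920
log2(1.73920) = 0.7984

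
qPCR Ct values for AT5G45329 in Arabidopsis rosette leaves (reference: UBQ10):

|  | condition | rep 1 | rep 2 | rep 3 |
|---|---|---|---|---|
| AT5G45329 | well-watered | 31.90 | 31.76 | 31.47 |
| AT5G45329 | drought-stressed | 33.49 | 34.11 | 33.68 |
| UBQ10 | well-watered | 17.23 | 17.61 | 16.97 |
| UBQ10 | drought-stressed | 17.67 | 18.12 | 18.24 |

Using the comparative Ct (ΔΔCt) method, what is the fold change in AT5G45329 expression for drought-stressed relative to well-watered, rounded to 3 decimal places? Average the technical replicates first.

0.403

Mean Ct: AT5G45329 well-watered 31.710; AT5G45329 drought-stressed 33.760; UBQ10 well-watered 17.270; UBQ10 drought-stressed 18.010
ΔCt(well-watered) = 31.710 − 17.270 = 14.440
ΔCt(drought-stressed) = 33.760 − 18.010 = 15.750
ΔΔCt = 15.750 − 14.440 = 1.310
Fold change = 2^(−1.310) = 0.4033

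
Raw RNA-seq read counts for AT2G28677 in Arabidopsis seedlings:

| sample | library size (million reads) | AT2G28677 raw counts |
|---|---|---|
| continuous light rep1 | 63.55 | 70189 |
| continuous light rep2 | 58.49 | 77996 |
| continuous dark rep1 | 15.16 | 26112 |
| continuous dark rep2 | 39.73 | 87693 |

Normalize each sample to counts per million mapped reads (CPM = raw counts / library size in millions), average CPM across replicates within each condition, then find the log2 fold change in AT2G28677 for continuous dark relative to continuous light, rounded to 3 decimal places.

CPM(continuous light rep1) = 70189 / 63.55 = 1104.4689
CPM(continuous light rep2) = 77996 / 58.49 = 1333.4929
CPM(continuous dark rep1) = 26112 / 15.16 = 1722.4274
CPM(continuous dark rep2) = 87693 / 39.73 = 2207.2238
mean CPM(continuous light) = 1218.9809; mean CPM(continuous dark) = 1964.8256
Fold change = 1964.8256 / 1218.9809 = 1.61186
log2(1.61186) = 0.6887

0.689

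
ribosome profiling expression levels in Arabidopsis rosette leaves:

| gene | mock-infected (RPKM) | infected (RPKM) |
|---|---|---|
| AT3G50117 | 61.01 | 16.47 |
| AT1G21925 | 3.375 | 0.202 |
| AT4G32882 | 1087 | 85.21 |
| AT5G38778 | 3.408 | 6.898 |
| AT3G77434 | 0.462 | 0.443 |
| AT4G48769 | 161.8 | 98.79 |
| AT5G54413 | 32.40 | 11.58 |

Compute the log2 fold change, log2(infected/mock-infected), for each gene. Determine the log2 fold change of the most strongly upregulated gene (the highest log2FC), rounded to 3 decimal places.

log2(16.47/61.01) = -1.889  (AT3G50117)
log2(0.202/3.375) = -4.062  (AT1G21925)
log2(85.21/1087) = -3.673  (AT4G32882)
log2(6.898/3.408) = 1.017  (AT5G38778)
log2(0.443/0.462) = -0.061  (AT3G77434)
log2(98.79/161.8) = -0.712  (AT4G48769)
log2(11.58/32.40) = -1.484  (AT5G54413)
AT5G38778 is most strongly upregulated.

1.017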